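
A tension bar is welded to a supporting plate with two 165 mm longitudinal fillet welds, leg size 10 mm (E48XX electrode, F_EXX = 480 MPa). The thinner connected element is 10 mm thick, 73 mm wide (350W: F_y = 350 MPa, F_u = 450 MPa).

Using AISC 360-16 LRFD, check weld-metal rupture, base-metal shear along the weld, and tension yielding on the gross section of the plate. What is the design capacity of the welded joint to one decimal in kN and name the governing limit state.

Weld metal: throat = 0.707×10 = 7.07 mm, L = 2×165 = 330 mm. φR_n = 0.75 × 0.6 × 480 × 7.07 × 330 = 503.9 kN.
Base metal shear (10 mm plate): yield φR_n = 1.0×0.6×350×10×330 = 693.0 kN; rupture φR_n = 0.75×0.6×450×10×330 = 668.3 kN; take 668.3 kN (rupture).
Tension yield (gross): A_g = 73×10 = 730 mm². φR_n = 0.90 × 350 × 730 = 230.0 kN.
Governing: min(503.9, 668.3, 230.0) = 230.0 kN → gross-section yield.

230.0 kN (gross-section yield governs)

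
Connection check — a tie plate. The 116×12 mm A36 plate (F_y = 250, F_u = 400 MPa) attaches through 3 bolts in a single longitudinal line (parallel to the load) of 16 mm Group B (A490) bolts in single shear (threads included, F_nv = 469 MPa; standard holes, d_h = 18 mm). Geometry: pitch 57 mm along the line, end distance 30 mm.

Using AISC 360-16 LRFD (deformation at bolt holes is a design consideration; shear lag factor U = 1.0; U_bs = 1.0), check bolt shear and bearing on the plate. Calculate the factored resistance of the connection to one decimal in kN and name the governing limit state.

Bolt shear: A_b = π(16)²/4 = 201.06 mm². φR_n = 0.75 × 469 × 201.06 × 3 × 1 = 212.2 kN.
Bearing (12 mm plate, F_u = 400 MPa): end bolts L_c = 30 − 18/2 = 21, R_n = min(1.2×21×12×400, 2.4×16×12×400) = 120.96 kN/bolt; interior L_c = 57 − 18 = 39, R_n = 184.32 kN/bolt. φR_n = 0.75 × (1×120.96 + 2×184.32) = 367.2 kN.
Governing: min(212.2, 367.2) = 212.2 kN → bolt shear.

212.2 kN (bolt shear governs)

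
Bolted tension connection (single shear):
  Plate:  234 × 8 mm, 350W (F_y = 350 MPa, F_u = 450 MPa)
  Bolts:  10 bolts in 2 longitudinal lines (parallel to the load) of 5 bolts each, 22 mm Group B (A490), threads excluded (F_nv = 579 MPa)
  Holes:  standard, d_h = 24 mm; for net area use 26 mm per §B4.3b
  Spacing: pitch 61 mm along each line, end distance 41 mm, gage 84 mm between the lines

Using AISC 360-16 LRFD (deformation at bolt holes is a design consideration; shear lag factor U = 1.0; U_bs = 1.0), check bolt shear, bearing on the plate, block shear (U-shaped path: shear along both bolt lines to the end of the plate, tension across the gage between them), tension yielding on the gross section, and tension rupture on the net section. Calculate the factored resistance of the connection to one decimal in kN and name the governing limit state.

491.4 kN (net-section rupture governs)

Bolt shear: A_b = π(22)²/4 = 380.13 mm². φR_n = 0.75 × 579 × 380.13 × 10 × 1 = 1650.7 kN.
Bearing (8 mm plate, F_u = 450 MPa): end bolts L_c = 41 − 24/2 = 29, R_n = min(1.2×29×8×450, 2.4×22×8×450) = 125.28 kN/bolt; interior L_c = 61 − 24 = 37, R_n = 159.84 kN/bolt. φR_n = 0.75 × (2×125.28 + 8×159.84) = 1147.0 kN.
Block shear: shear path 2×[41+4×61] = 2×285 mm, A_gv = 4560, A_nv = 2×(285 − 4.5×26)×8 = 2688 mm²; tension across gage: (84 − 1×26)×8 = 464 mm². R_n = min(0.6×450×2688, 0.6×350×4560) + 1.0×450×464 = min(725.76, 957.6) + 208.8 = 934.56 kN. φR_n = 0.75 × 934.56 = 700.9 kN.
Tension yield (gross): A_g = 234×8 = 1872 mm². φR_n = 0.90 × 350 × 1872 = 589.7 kN.
Tension rupture (net): A_n = (234 − 2×26)×8 = 1456 mm² (U = 1.0, A_e = A_n). φR_n = 0.75 × 450 × 1456 = 491.4 kN.
Governing: min(1650.7, 1147.0, 700.9, 589.7, 491.4) = 491.4 kN → net-section rupture.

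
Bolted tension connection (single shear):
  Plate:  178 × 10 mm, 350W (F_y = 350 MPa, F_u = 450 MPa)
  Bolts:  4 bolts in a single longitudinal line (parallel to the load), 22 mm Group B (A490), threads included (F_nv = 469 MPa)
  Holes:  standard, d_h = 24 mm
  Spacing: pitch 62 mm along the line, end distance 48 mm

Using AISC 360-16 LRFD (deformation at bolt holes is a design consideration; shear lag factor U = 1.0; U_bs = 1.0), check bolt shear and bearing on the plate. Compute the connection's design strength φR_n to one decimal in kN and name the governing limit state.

Bolt shear: A_b = π(22)²/4 = 380.13 mm². φR_n = 0.75 × 469 × 380.13 × 4 × 1 = 534.8 kN.
Bearing (10 mm plate, F_u = 450 MPa): end bolts L_c = 48 − 24/2 = 36, R_n = min(1.2×36×10×450, 2.4×22×10×450) = 194.4 kN/bolt; interior L_c = 62 − 24 = 38, R_n = 205.2 kN/bolt. φR_n = 0.75 × (1×194.4 + 3×205.2) = 607.5 kN.
Governing: min(534.8, 607.5) = 534.8 kN → bolt shear.

534.8 kN (bolt shear governs)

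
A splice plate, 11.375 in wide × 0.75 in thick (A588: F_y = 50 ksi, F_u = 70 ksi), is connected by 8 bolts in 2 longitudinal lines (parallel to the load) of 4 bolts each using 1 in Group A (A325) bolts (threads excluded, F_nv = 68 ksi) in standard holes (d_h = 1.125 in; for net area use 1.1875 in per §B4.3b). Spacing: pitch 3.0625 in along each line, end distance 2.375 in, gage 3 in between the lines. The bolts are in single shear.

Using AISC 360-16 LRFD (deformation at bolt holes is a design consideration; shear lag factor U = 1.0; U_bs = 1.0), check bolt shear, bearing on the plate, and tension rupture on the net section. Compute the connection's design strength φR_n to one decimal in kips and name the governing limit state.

Bolt shear: A_b = π(1)²/4 = 0.7854 in². φR_n = 0.75 × 68 × 0.7854 × 8 × 1 = 320.4 kips.
Bearing (0.75 in plate, F_u = 70 ksi): end bolts L_c = 2.375 − 1.125/2 = 1.8125, R_n = min(1.2×1.8125×0.75×70, 2.4×1×0.75×70) = 114.19 kips/bolt; interior L_c = 3.0625 − 1.125 = 1.9375, R_n = 122.06 kips/bolt. φR_n = 0.75 × (2×114.19 + 6×122.06) = 720.6 kips.
Tension rupture (net): A_n = (11.375 − 2×1.1875)×0.75 = 6.75 in² (U = 1.0, A_e = A_n). φR_n = 0.75 × 70 × 6.75 = 354.4 kips.
Governing: min(320.4, 720.6, 354.4) = 320.4 kips → bolt shear.

320.4 kips (bolt shear governs)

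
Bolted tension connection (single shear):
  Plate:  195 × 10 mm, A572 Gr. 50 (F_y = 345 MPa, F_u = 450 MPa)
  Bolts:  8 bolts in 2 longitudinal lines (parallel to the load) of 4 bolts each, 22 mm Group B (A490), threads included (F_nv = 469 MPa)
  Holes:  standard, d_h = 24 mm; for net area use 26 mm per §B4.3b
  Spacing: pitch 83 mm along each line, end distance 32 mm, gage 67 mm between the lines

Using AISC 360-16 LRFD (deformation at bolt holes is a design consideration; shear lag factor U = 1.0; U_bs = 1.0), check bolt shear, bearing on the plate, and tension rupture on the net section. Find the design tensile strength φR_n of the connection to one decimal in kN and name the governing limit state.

482.6 kN (net-section rupture governs)

Bolt shear: A_b = π(22)²/4 = 380.13 mm². φR_n = 0.75 × 469 × 380.13 × 8 × 1 = 1069.7 kN.
Bearing (10 mm plate, F_u = 450 MPa): end bolts L_c = 32 − 24/2 = 20, R_n = min(1.2×20×10×450, 2.4×22×10×450) = 108 kN/bolt; interior L_c = 83 − 24 = 59, R_n = 237.6 kN/bolt. φR_n = 0.75 × (2×108 + 6×237.6) = 1231.2 kN.
Tension rupture (net): A_n = (195 − 2×26)×10 = 1430 mm² (U = 1.0, A_e = A_n). φR_n = 0.75 × 450 × 1430 = 482.6 kN.
Governing: min(1069.7, 1231.2, 482.6) = 482.6 kN → net-section rupture.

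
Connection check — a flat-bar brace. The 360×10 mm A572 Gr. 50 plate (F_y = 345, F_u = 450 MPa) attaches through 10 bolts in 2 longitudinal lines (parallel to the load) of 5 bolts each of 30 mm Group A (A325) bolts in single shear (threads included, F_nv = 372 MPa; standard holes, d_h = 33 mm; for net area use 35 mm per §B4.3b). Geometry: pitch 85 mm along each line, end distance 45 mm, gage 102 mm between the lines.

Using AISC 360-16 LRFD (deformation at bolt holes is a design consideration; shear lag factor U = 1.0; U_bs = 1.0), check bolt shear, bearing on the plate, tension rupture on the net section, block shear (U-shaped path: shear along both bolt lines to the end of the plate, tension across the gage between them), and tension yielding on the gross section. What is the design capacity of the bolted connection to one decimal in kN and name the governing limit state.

Bolt shear: A_b = π(30)²/4 = 706.86 mm². φR_n = 0.75 × 372 × 706.86 × 10 × 1 = 1972.1 kN.
Bearing (10 mm plate, F_u = 450 MPa): end bolts L_c = 45 − 33/2 = 28.5, R_n = min(1.2×28.5×10×450, 2.4×30×10×450) = 153.9 kN/bolt; interior L_c = 85 − 33 = 52, R_n = 280.8 kN/bolt. φR_n = 0.75 × (2×153.9 + 8×280.8) = 1915.7 kN.
Tension rupture (net): A_n = (360 − 2×35)×10 = 2900 mm² (U = 1.0, A_e = A_n). φR_n = 0.75 × 450 × 2900 = 978.8 kN.
Block shear: shear path 2×[45+4×85] = 2×385 mm, A_gv = 7700, A_nv = 2×(385 − 4.5×35)×10 = 4550 mm²; tension across gage: (102 − 1×35)×10 = 670 mm². R_n = min(0.6×450×4550, 0.6×345×7700) + 1.0×450×670 = min(1228.5, 1593.9) + 301.5 = 1530 kN. φR_n = 0.75 × 1530 = 1147.5 kN.
Tension yield (gross): A_g = 360×10 = 3600 mm². φR_n = 0.90 × 345 × 3600 = 1117.8 kN.
Governing: min(1972.1, 1915.7, 978.8, 1147.5, 1117.8) = 978.8 kN → net-section rupture.

978.8 kN (net-section rupture governs)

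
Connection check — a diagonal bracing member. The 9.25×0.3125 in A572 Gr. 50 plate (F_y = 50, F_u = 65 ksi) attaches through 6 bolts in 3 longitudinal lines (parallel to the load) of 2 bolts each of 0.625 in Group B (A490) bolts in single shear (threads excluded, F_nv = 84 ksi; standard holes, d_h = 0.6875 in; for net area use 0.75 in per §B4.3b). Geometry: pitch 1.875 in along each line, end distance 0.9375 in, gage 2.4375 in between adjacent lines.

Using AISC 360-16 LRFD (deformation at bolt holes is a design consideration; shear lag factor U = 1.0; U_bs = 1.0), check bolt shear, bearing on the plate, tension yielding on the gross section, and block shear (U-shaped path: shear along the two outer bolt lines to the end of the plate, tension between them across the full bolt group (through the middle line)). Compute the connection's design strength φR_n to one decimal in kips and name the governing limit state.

82.3 kips (block shear governs)

Bolt shear: A_b = π(0.625)²/4 = 0.3068 in². φR_n = 0.75 × 84 × 0.3068 × 6 × 1 = 116.0 kips.
Bearing (0.3125 in plate, F_u = 65 ksi): end bolts L_c = 0.9375 − 0.6875/2 = 0.59375, R_n = min(1.2×0.59375×0.3125×65, 2.4×0.625×0.3125×65) = 14.473 kips/bolt; interior L_c = 1.875 − 0.6875 = 1.1875, R_n = 28.945 kips/bolt. φR_n = 0.75 × (3×14.473 + 3×28.945) = 97.7 kips.
Tension yield (gross): A_g = 9.25×0.3125 = 2.8906 in². φR_n = 0.90 × 50 × 2.8906 = 130.1 kips.
Block shear: shear path 2×[0.9375+1×1.875] = 2×2.8125 in, A_gv = 1.7578, A_nv = 2×(2.8125 − 1.5×0.75)×0.3125 = 1.0547 in²; tension across gage: (4.875 − 2×0.75)×0.3125 = 1.0547 in². R_n = min(0.6×65×1.0547, 0.6×50×1.7578) + 1.0×65×1.0547 = min(41.133, 52.734) + 68.556 = 109.69 kips. φR_n = 0.75 × 109.69 = 82.3 kips.
Governing: min(116.0, 97.7, 130.1, 82.3) = 82.3 kips → block shear.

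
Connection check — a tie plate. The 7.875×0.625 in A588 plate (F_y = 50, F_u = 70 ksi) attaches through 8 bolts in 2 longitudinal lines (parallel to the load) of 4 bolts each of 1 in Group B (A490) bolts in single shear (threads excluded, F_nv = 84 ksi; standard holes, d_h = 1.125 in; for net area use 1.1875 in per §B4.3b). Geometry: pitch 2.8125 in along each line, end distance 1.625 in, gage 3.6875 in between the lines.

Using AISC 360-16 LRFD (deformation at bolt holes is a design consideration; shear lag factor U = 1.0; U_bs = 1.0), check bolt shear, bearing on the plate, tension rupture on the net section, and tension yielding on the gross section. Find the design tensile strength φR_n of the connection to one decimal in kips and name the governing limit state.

Bolt shear: A_b = π(1)²/4 = 0.7854 in². φR_n = 0.75 × 84 × 0.7854 × 8 × 1 = 395.8 kips.
Bearing (0.625 in plate, F_u = 70 ksi): end bolts L_c = 1.625 − 1.125/2 = 1.0625, R_n = min(1.2×1.0625×0.625×70, 2.4×1×0.625×70) = 55.781 kips/bolt; interior L_c = 2.8125 − 1.125 = 1.6875, R_n = 88.594 kips/bolt. φR_n = 0.75 × (2×55.781 + 6×88.594) = 482.3 kips.
Tension rupture (net): A_n = (7.875 − 2×1.1875)×0.625 = 3.4375 in² (U = 1.0, A_e = A_n). φR_n = 0.75 × 70 × 3.4375 = 180.5 kips.
Tension yield (gross): A_g = 7.875×0.625 = 4.9219 in². φR_n = 0.90 × 50 × 4.9219 = 221.5 kips.
Governing: min(395.8, 482.3, 180.5, 221.5) = 180.5 kips → net-section rupture.

180.5 kips (net-section rupture governs)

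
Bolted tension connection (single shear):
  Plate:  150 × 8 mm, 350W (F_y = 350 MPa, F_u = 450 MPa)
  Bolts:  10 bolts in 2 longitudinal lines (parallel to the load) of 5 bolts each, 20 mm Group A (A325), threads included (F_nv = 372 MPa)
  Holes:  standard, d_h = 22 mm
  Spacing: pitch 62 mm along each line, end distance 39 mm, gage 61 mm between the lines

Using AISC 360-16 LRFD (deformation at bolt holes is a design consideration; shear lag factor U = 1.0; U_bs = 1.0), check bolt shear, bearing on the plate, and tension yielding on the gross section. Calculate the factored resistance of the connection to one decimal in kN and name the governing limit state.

Bolt shear: A_b = π(20)²/4 = 314.16 mm². φR_n = 0.75 × 372 × 314.16 × 10 × 1 = 876.5 kN.
Bearing (8 mm plate, F_u = 450 MPa): end bolts L_c = 39 − 22/2 = 28, R_n = min(1.2×28×8×450, 2.4×20×8×450) = 120.96 kN/bolt; interior L_c = 62 − 22 = 40, R_n = 172.8 kN/bolt. φR_n = 0.75 × (2×120.96 + 8×172.8) = 1218.2 kN.
Tension yield (gross): A_g = 150×8 = 1200 mm². φR_n = 0.90 × 350 × 1200 = 378.0 kN.
Governing: min(876.5, 1218.2, 378.0) = 378.0 kN → gross-section yield.

378.0 kN (gross-section yield governs)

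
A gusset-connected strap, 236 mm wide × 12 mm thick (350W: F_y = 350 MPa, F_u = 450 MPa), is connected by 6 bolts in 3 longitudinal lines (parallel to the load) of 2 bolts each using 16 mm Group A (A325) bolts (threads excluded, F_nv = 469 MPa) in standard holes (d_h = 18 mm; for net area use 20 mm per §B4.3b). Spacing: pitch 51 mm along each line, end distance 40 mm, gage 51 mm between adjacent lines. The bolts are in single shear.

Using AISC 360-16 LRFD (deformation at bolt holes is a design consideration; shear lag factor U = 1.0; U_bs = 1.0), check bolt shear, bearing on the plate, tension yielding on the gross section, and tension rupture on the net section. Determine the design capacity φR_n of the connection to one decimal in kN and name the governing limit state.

424.3 kN (bolt shear governs)

Bolt shear: A_b = π(16)²/4 = 201.06 mm². φR_n = 0.75 × 469 × 201.06 × 6 × 1 = 424.3 kN.
Bearing (12 mm plate, F_u = 450 MPa): end bolts L_c = 40 − 18/2 = 31, R_n = min(1.2×31×12×450, 2.4×16×12×450) = 200.88 kN/bolt; interior L_c = 51 − 18 = 33, R_n = 207.36 kN/bolt. φR_n = 0.75 × (3×200.88 + 3×207.36) = 918.5 kN.
Tension yield (gross): A_g = 236×12 = 2832 mm². φR_n = 0.90 × 350 × 2832 = 892.1 kN.
Tension rupture (net): A_n = (236 − 3×20)×12 = 2112 mm² (U = 1.0, A_e = A_n). φR_n = 0.75 × 450 × 2112 = 712.8 kN.
Governing: min(424.3, 918.5, 892.1, 712.8) = 424.3 kN → bolt shear.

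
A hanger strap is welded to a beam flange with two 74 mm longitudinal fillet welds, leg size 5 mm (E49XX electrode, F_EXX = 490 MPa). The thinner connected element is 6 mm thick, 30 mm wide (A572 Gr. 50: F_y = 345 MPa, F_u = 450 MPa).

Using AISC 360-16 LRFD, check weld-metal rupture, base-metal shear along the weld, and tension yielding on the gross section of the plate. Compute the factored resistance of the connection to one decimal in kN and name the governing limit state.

Weld metal: throat = 0.707×5 = 3.535 mm, L = 2×74 = 148 mm. φR_n = 0.75 × 0.6 × 490 × 3.535 × 148 = 115.4 kN.
Base metal shear (6 mm plate): yield φR_n = 1.0×0.6×345×6×148 = 183.8 kN; rupture φR_n = 0.75×0.6×450×6×148 = 179.8 kN; take 179.8 kN (rupture).
Tension yield (gross): A_g = 30×6 = 180 mm². φR_n = 0.90 × 345 × 180 = 55.9 kN.
Governing: min(115.4, 179.8, 55.9) = 55.9 kN → gross-section yield.

55.9 kN (gross-section yield governs)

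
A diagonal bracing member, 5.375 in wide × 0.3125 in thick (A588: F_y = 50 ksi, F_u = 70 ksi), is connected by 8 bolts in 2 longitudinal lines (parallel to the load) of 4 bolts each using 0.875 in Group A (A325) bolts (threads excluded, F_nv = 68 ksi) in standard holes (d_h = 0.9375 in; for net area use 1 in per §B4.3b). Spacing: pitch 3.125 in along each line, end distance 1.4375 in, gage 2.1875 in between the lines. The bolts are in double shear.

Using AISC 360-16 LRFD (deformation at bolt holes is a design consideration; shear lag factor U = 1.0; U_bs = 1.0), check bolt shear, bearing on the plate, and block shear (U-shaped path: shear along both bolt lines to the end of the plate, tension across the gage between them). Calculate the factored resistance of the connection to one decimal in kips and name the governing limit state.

163.4 kips (block shear governs)

Bolt shear: A_b = π(0.875)²/4 = 0.60132 in². φR_n = 0.75 × 68 × 0.60132 × 8 × 2 = 490.7 kips.
Bearing (0.3125 in plate, F_u = 70 ksi): end bolts L_c = 1.4375 − 0.9375/2 = 0.96875, R_n = min(1.2×0.96875×0.3125×70, 2.4×0.875×0.3125×70) = 25.43 kips/bolt; interior L_c = 3.125 − 0.9375 = 2.1875, R_n = 45.938 kips/bolt. φR_n = 0.75 × (2×25.43 + 6×45.938) = 244.9 kips.
Block shear: shear path 2×[1.4375+3×3.125] = 2×10.8125 in, A_gv = 6.7578, A_nv = 2×(10.8125 − 3.5×1)×0.3125 = 4.5703 in²; tension across gage: (2.1875 − 1×1)×0.3125 = 0.37109 in². R_n = min(0.6×70×4.5703, 0.6×50×6.7578) + 1.0×70×0.37109 = min(191.95, 202.73) + 25.976 = 217.93 kips. φR_n = 0.75 × 217.93 = 163.4 kips.
Governing: min(490.7, 244.9, 163.4) = 163.4 kips → block shear.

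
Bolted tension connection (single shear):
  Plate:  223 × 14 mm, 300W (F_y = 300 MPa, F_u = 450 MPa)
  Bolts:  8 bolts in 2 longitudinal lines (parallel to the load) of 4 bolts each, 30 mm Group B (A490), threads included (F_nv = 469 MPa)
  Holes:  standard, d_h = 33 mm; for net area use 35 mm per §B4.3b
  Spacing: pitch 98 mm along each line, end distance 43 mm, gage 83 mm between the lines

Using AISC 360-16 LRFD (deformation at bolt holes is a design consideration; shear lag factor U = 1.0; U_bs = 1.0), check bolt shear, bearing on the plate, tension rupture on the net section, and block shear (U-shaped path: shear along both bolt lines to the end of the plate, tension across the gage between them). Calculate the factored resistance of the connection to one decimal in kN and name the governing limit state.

Bolt shear: A_b = π(30)²/4 = 706.86 mm². φR_n = 0.75 × 469 × 706.86 × 8 × 1 = 1989.1 kN.
Bearing (14 mm plate, F_u = 450 MPa): end bolts L_c = 43 − 33/2 = 26.5, R_n = min(1.2×26.5×14×450, 2.4×30×14×450) = 200.34 kN/bolt; interior L_c = 98 − 33 = 65, R_n = 453.6 kN/bolt. φR_n = 0.75 × (2×200.34 + 6×453.6) = 2341.7 kN.
Tension rupture (net): A_n = (223 − 2×35)×14 = 2142 mm² (U = 1.0, A_e = A_n). φR_n = 0.75 × 450 × 2142 = 722.9 kN.
Block shear: shear path 2×[43+3×98] = 2×337 mm, A_gv = 9436, A_nv = 2×(337 − 3.5×35)×14 = 6006 mm²; tension across gage: (83 − 1×35)×14 = 672 mm². R_n = min(0.6×450×6006, 0.6×300×9436) + 1.0×450×672 = min(1621.6, 1698.5) + 302.4 = 1924 kN. φR_n = 0.75 × 1924 = 1443.0 kN.
Governing: min(1989.1, 2341.7, 722.9, 1443.0) = 722.9 kN → net-section rupture.

722.9 kN (net-section rupture governs)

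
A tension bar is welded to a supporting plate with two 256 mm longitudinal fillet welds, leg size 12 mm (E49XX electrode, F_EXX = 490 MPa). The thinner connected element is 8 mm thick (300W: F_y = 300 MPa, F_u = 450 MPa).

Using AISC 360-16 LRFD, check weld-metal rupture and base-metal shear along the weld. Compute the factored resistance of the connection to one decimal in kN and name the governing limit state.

737.3 kN (base-metal shear governs)

Weld metal: throat = 0.707×12 = 8.484 mm, L = 2×256 = 512 mm. φR_n = 0.75 × 0.6 × 490 × 8.484 × 512 = 957.8 kN.
Base metal shear (8 mm plate): yield φR_n = 1.0×0.6×300×8×512 = 737.3 kN; rupture φR_n = 0.75×0.6×450×8×512 = 829.4 kN; take 737.3 kN (yield).
Governing: min(957.8, 737.3) = 737.3 kN → base-metal shear.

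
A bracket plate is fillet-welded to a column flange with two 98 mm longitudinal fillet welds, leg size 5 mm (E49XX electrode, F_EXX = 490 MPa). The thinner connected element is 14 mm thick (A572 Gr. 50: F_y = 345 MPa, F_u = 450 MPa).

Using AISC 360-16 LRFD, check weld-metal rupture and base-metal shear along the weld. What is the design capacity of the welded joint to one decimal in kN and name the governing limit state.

Weld metal: throat = 0.707×5 = 3.535 mm, L = 2×98 = 196 mm. φR_n = 0.75 × 0.6 × 490 × 3.535 × 196 = 152.8 kN.
Base metal shear (14 mm plate): yield φR_n = 1.0×0.6×345×14×196 = 568.0 kN; rupture φR_n = 0.75×0.6×450×14×196 = 555.7 kN; take 555.7 kN (rupture).
Governing: min(152.8, 555.7) = 152.8 kN → weld metal.

152.8 kN (weld metal governs)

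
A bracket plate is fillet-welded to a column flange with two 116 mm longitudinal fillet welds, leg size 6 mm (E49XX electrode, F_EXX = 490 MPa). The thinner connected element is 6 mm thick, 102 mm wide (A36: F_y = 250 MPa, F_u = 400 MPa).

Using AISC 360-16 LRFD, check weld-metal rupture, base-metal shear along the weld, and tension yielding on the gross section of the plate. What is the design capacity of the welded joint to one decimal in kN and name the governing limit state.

Weld metal: throat = 0.707×6 = 4.242 mm, L = 2×116 = 232 mm. φR_n = 0.75 × 0.6 × 490 × 4.242 × 232 = 217.0 kN.
Base metal shear (6 mm plate): yield φR_n = 1.0×0.6×250×6×232 = 208.8 kN; rupture φR_n = 0.75×0.6×400×6×232 = 250.6 kN; take 208.8 kN (yield).
Tension yield (gross): A_g = 102×6 = 612 mm². φR_n = 0.90 × 250 × 612 = 137.7 kN.
Governing: min(217.0, 208.8, 137.7) = 137.7 kN → gross-section yield.

137.7 kN (gross-section yield governs)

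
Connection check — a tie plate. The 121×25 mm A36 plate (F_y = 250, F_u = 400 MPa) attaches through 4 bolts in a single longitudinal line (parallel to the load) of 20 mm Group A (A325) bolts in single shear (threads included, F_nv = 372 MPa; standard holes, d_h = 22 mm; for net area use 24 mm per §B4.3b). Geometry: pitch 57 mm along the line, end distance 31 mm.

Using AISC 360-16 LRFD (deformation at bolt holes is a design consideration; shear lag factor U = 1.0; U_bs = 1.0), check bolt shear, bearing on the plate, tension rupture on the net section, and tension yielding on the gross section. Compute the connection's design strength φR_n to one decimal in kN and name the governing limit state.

350.6 kN (bolt shear governs)

Bolt shear: A_b = π(20)²/4 = 314.16 mm². φR_n = 0.75 × 372 × 314.16 × 4 × 1 = 350.6 kN.
Bearing (25 mm plate, F_u = 400 MPa): end bolts L_c = 31 − 22/2 = 20, R_n = min(1.2×20×25×400, 2.4×20×25×400) = 240 kN/bolt; interior L_c = 57 − 22 = 35, R_n = 420 kN/bolt. φR_n = 0.75 × (1×240 + 3×420) = 1125.0 kN.
Tension rupture (net): A_n = (121 − 1×24)×25 = 2425 mm² (U = 1.0, A_e = A_n). φR_n = 0.75 × 400 × 2425 = 727.5 kN.
Tension yield (gross): A_g = 121×25 = 3025 mm². φR_n = 0.90 × 250 × 3025 = 680.6 kN.
Governing: min(350.6, 1125.0, 727.5, 680.6) = 350.6 kN → bolt shear.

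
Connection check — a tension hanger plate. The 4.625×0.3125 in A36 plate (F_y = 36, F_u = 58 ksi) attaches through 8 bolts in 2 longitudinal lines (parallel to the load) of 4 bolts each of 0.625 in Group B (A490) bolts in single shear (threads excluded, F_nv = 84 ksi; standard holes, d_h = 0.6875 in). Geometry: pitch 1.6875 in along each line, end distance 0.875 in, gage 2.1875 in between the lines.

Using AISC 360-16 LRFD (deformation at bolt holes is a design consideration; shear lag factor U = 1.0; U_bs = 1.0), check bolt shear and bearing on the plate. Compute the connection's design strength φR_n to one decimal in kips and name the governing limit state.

115.2 kips (bearing governs)

Bolt shear: A_b = π(0.625)²/4 = 0.3068 in². φR_n = 0.75 × 84 × 0.3068 × 8 × 1 = 154.6 kips.
Bearing (0.3125 in plate, F_u = 58 ksi): end bolts L_c = 0.875 − 0.6875/2 = 0.53125, R_n = min(1.2×0.53125×0.3125×58, 2.4×0.625×0.3125×58) = 11.555 kips/bolt; interior L_c = 1.6875 − 0.6875 = 1, R_n = 21.75 kips/bolt. φR_n = 0.75 × (2×11.555 + 6×21.75) = 115.2 kips.
Governing: min(154.6, 115.2) = 115.2 kips → bearing.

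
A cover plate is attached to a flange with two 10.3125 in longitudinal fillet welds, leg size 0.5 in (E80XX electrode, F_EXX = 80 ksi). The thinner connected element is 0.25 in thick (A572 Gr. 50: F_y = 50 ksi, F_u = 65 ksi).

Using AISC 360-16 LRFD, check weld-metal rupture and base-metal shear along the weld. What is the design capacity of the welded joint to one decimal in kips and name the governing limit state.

150.8 kips (base-metal shear governs)

Weld metal: throat = 0.707×0.5 = 0.3535 in, L = 2×10.3125 = 20.625 in. φR_n = 0.75 × 0.6 × 80 × 0.3535 × 20.625 = 262.5 kips.
Base metal shear (0.25 in plate): yield φR_n = 1.0×0.6×50×0.25×20.625 = 154.7 kips; rupture φR_n = 0.75×0.6×65×0.25×20.625 = 150.8 kips; take 150.8 kips (rupture).
Governing: min(262.5, 150.8) = 150.8 kips → base-metal shear.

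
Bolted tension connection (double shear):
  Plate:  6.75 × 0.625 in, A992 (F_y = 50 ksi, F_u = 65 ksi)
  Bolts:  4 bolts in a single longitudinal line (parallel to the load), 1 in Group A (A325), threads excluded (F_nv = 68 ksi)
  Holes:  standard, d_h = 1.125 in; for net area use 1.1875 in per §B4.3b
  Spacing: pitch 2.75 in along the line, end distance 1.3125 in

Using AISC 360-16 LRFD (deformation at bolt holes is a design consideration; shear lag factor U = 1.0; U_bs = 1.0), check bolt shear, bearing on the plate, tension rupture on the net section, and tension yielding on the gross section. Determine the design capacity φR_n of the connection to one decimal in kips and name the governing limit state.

Bolt shear: A_b = π(1)²/4 = 0.7854 in². φR_n = 0.75 × 68 × 0.7854 × 4 × 2 = 320.4 kips.
Bearing (0.625 in plate, F_u = 65 ksi): end bolts L_c = 1.3125 − 1.125/2 = 0.75, R_n = min(1.2×0.75×0.625×65, 2.4×1×0.625×65) = 36.563 kips/bolt; interior L_c = 2.75 − 1.125 = 1.625, R_n = 79.219 kips/bolt. φR_n = 0.75 × (1×36.563 + 3×79.219) = 205.7 kips.
Tension rupture (net): A_n = (6.75 − 1×1.1875)×0.625 = 3.4766 in² (U = 1.0, A_e = A_n). φR_n = 0.75 × 65 × 3.4766 = 169.5 kips.
Tension yield (gross): A_g = 6.75×0.625 = 4.2188 in². φR_n = 0.90 × 50 × 4.2188 = 189.8 kips.
Governing: min(320.4, 205.7, 169.5, 189.8) = 169.5 kips → net-section rupture.

169.5 kips (net-section rupture governs)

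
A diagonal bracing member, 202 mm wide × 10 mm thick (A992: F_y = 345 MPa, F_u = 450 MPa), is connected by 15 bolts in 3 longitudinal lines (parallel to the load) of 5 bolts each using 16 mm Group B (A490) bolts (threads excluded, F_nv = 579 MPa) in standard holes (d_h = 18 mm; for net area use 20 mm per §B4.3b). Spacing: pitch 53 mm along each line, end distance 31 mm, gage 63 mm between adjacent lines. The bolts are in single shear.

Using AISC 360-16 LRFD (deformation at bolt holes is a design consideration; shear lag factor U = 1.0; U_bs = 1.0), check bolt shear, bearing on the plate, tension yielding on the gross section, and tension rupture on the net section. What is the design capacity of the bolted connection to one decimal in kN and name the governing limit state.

479.3 kN (net-section rupture governs)

Bolt shear: A_b = π(16)²/4 = 201.06 mm². φR_n = 0.75 × 579 × 201.06 × 15 × 1 = 1309.7 kN.
Bearing (10 mm plate, F_u = 450 MPa): end bolts L_c = 31 − 18/2 = 22, R_n = min(1.2×22×10×450, 2.4×16×10×450) = 118.8 kN/bolt; interior L_c = 53 − 18 = 35, R_n = 172.8 kN/bolt. φR_n = 0.75 × (3×118.8 + 12×172.8) = 1822.5 kN.
Tension yield (gross): A_g = 202×10 = 2020 mm². φR_n = 0.90 × 345 × 2020 = 627.2 kN.
Tension rupture (net): A_n = (202 − 3×20)×10 = 1420 mm² (U = 1.0, A_e = A_n). φR_n = 0.75 × 450 × 1420 = 479.3 kN.
Governing: min(1309.7, 1822.5, 627.2, 479.3) = 479.3 kN → net-section rupture.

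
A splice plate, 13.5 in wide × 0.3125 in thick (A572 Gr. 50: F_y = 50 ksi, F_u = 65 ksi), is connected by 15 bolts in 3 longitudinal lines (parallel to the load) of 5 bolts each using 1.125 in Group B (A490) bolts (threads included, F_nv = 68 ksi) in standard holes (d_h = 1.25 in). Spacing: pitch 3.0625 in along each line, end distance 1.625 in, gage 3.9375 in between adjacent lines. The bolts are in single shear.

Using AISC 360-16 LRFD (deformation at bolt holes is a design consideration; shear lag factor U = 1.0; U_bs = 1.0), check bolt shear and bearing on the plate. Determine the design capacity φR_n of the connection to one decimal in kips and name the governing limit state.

452.5 kips (bearing governs)

Bolt shear: A_b = π(1.125)²/4 = 0.99402 in². φR_n = 0.75 × 68 × 0.99402 × 15 × 1 = 760.4 kips.
Bearing (0.3125 in plate, F_u = 65 ksi): end bolts L_c = 1.625 − 1.25/2 = 1, R_n = min(1.2×1×0.3125×65, 2.4×1.125×0.3125×65) = 24.375 kips/bolt; interior L_c = 3.0625 − 1.25 = 1.8125, R_n = 44.18 kips/bolt. φR_n = 0.75 × (3×24.375 + 12×44.18) = 452.5 kips.
Governing: min(760.4, 452.5) = 452.5 kips → bearing.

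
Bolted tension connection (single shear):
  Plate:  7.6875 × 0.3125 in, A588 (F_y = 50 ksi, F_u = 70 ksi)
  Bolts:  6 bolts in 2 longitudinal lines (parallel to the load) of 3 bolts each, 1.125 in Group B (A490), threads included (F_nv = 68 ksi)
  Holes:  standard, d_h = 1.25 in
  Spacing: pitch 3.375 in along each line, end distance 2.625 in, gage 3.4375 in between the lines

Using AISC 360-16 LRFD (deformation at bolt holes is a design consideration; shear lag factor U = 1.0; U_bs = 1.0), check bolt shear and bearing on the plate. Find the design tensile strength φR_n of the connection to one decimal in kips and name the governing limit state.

Bolt shear: A_b = π(1.125)²/4 = 0.99402 in². φR_n = 0.75 × 68 × 0.99402 × 6 × 1 = 304.2 kips.
Bearing (0.3125 in plate, F_u = 70 ksi): end bolts L_c = 2.625 − 1.25/2 = 2, R_n = min(1.2×2×0.3125×70, 2.4×1.125×0.3125×70) = 52.5 kips/bolt; interior L_c = 3.375 − 1.25 = 2.125, R_n = 55.781 kips/bolt. φR_n = 0.75 × (2×52.5 + 4×55.781) = 246.1 kips.
Governing: min(304.2, 246.1) = 246.1 kips → bearing.

246.1 kips (bearing governs)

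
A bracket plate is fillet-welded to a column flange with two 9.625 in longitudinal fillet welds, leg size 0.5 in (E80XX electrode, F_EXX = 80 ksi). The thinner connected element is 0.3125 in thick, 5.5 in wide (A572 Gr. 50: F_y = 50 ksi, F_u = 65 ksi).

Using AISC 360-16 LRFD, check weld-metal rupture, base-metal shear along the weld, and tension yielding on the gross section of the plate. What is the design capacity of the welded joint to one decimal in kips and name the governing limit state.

77.3 kips (gross-section yield governs)

Weld metal: throat = 0.707×0.5 = 0.3535 in, L = 2×9.625 = 19.25 in. φR_n = 0.75 × 0.6 × 80 × 0.3535 × 19.25 = 245.0 kips.
Base metal shear (0.3125 in plate): yield φR_n = 1.0×0.6×50×0.3125×19.25 = 180.5 kips; rupture φR_n = 0.75×0.6×65×0.3125×19.25 = 176.0 kips; take 176.0 kips (rupture).
Tension yield (gross): A_g = 5.5×0.3125 = 1.7188 in². φR_n = 0.90 × 50 × 1.7188 = 77.3 kips.
Governing: min(245.0, 176.0, 77.3) = 77.3 kips → gross-section yield.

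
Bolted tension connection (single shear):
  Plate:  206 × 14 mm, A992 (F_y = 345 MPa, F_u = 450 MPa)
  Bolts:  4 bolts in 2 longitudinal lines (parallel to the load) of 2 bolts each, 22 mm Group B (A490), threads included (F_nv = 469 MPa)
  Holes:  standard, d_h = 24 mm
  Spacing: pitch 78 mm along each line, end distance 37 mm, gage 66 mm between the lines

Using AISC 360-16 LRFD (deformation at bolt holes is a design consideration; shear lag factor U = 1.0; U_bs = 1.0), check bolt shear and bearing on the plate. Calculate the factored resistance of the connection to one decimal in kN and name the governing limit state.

Bolt shear: A_b = π(22)²/4 = 380.13 mm². φR_n = 0.75 × 469 × 380.13 × 4 × 1 = 534.8 kN.
Bearing (14 mm plate, F_u = 450 MPa): end bolts L_c = 37 − 24/2 = 25, R_n = min(1.2×25×14×450, 2.4×22×14×450) = 189 kN/bolt; interior L_c = 78 − 24 = 54, R_n = 332.64 kN/bolt. φR_n = 0.75 × (2×189 + 2×332.64) = 782.5 kN.
Governing: min(534.8, 782.5) = 534.8 kN → bolt shear.

534.8 kN (bolt shear governs)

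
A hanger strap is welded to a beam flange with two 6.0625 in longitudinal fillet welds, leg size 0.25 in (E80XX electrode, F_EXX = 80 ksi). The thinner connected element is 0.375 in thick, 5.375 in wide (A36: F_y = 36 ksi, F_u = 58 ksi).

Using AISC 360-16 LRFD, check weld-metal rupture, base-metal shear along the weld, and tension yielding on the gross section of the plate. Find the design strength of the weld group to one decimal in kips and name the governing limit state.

Weld metal: throat = 0.707×0.25 = 0.17675 in, L = 2×6.0625 = 12.125 in. φR_n = 0.75 × 0.6 × 80 × 0.17675 × 12.125 = 77.2 kips.
Base metal shear (0.375 in plate): yield φR_n = 1.0×0.6×36×0.375×12.125 = 98.2 kips; rupture φR_n = 0.75×0.6×58×0.375×12.125 = 118.7 kips; take 98.2 kips (yield).
Tension yield (gross): A_g = 5.375×0.375 = 2.0156 in². φR_n = 0.90 × 36 × 2.0156 = 65.3 kips.
Governing: min(77.2, 98.2, 65.3) = 65.3 kips → gross-section yield.

65.3 kips (gross-section yield governs)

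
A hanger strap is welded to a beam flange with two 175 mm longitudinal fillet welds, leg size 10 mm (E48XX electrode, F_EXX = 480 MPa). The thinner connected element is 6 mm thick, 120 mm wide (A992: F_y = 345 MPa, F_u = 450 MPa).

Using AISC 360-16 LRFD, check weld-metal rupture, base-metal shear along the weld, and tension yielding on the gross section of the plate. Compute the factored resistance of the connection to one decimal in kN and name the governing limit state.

Weld metal: throat = 0.707×10 = 7.07 mm, L = 2×175 = 350 mm. φR_n = 0.75 × 0.6 × 480 × 7.07 × 350 = 534.5 kN.
Base metal shear (6 mm plate): yield φR_n = 1.0×0.6×345×6×350 = 434.7 kN; rupture φR_n = 0.75×0.6×450×6×350 = 425.3 kN; take 425.3 kN (rupture).
Tension yield (gross): A_g = 120×6 = 720 mm². φR_n = 0.90 × 345 × 720 = 223.6 kN.
Governing: min(534.5, 425.3, 223.6) = 223.6 kN → gross-section yield.

223.6 kN (gross-section yield governs)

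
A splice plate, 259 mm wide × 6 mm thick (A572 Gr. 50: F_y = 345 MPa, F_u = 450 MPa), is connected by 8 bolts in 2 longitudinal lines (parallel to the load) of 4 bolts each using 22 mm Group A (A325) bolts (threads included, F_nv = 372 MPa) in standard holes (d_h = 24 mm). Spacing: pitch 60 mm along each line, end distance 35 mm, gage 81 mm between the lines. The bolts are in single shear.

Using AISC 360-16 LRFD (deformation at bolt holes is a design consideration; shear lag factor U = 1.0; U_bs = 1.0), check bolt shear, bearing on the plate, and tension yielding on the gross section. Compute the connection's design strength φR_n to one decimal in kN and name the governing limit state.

Bolt shear: A_b = π(22)²/4 = 380.13 mm². φR_n = 0.75 × 372 × 380.13 × 8 × 1 = 848.5 kN.
Bearing (6 mm plate, F_u = 450 MPa): end bolts L_c = 35 − 24/2 = 23, R_n = min(1.2×23×6×450, 2.4×22×6×450) = 74.52 kN/bolt; interior L_c = 60 − 24 = 36, R_n = 116.64 kN/bolt. φR_n = 0.75 × (2×74.52 + 6×116.64) = 636.7 kN.
Tension yield (gross): A_g = 259×6 = 1554 mm². φR_n = 0.90 × 345 × 1554 = 482.5 kN.
Governing: min(848.5, 636.7, 482.5) = 482.5 kN → gross-section yield.

482.5 kN (gross-section yield governs)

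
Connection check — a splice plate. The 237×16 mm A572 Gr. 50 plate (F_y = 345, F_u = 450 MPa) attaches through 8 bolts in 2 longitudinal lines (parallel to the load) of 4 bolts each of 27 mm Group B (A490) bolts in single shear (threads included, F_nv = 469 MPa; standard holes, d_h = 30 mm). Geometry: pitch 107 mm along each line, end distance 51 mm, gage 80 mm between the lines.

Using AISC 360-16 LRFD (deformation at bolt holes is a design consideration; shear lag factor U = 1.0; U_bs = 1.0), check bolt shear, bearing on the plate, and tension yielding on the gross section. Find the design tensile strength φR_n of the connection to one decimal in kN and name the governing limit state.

1177.4 kN (gross-section yield governs)

Bolt shear: A_b = π(27)²/4 = 572.56 mm². φR_n = 0.75 × 469 × 572.56 × 8 × 1 = 1611.2 kN.
Bearing (16 mm plate, F_u = 450 MPa): end bolts L_c = 51 − 30/2 = 36, R_n = min(1.2×36×16×450, 2.4×27×16×450) = 311.04 kN/bolt; interior L_c = 107 − 30 = 77, R_n = 466.56 kN/bolt. φR_n = 0.75 × (2×311.04 + 6×466.56) = 2566.1 kN.
Tension yield (gross): A_g = 237×16 = 3792 mm². φR_n = 0.90 × 345 × 3792 = 1177.4 kN.
Governing: min(1611.2, 2566.1, 1177.4) = 1177.4 kN → gross-section yield.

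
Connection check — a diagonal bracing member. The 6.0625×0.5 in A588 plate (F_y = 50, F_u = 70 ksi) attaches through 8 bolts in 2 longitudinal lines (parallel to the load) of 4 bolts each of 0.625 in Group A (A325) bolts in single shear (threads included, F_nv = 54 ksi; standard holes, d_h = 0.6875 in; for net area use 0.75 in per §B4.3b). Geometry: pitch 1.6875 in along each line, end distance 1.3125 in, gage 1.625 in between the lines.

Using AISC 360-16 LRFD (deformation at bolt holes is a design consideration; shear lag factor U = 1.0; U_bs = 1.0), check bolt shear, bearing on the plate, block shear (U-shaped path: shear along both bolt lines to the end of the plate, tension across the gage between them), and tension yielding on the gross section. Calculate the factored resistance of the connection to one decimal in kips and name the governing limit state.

99.4 kips (bolt shear governs)

Bolt shear: A_b = π(0.625)²/4 = 0.3068 in². φR_n = 0.75 × 54 × 0.3068 × 8 × 1 = 99.4 kips.
Bearing (0.5 in plate, F_u = 70 ksi): end bolts L_c = 1.3125 − 0.6875/2 = 0.96875, R_n = min(1.2×0.96875×0.5×70, 2.4×0.625×0.5×70) = 40.688 kips/bolt; interior L_c = 1.6875 − 0.6875 = 1, R_n = 42 kips/bolt. φR_n = 0.75 × (2×40.688 + 6×42) = 250.0 kips.
Block shear: shear path 2×[1.3125+3×1.6875] = 2×6.375 in, A_gv = 6.375, A_nv = 2×(6.375 − 3.5×0.75)×0.5 = 3.75 in²; tension across gage: (1.625 − 1×0.75)×0.5 = 0.4375 in². R_n = min(0.6×70×3.75, 0.6×50×6.375) + 1.0×70×0.4375 = min(157.5, 191.25) + 30.625 = 188.13 kips. φR_n = 0.75 × 188.13 = 141.1 kips.
Tension yield (gross): A_g = 6.0625×0.5 = 3.0313 in². φR_n = 0.90 × 50 × 3.0313 = 136.4 kips.
Governing: min(99.4, 250.0, 141.1, 136.4) = 99.4 kips → bolt shear.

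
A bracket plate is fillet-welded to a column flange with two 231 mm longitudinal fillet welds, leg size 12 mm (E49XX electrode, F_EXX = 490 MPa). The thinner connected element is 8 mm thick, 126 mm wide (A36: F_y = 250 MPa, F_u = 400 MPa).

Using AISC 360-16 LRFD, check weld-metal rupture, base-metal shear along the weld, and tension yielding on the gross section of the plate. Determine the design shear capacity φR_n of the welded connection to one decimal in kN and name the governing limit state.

226.8 kN (gross-section yield governs)

Weld metal: throat = 0.707×12 = 8.484 mm, L = 2×231 = 462 mm. φR_n = 0.75 × 0.6 × 490 × 8.484 × 462 = 864.3 kN.
Base metal shear (8 mm plate): yield φR_n = 1.0×0.6×250×8×462 = 554.4 kN; rupture φR_n = 0.75×0.6×400×8×462 = 665.3 kN; take 554.4 kN (yield).
Tension yield (gross): A_g = 126×8 = 1008 mm². φR_n = 0.90 × 250 × 1008 = 226.8 kN.
Governing: min(864.3, 554.4, 226.8) = 226.8 kN → gross-section yield.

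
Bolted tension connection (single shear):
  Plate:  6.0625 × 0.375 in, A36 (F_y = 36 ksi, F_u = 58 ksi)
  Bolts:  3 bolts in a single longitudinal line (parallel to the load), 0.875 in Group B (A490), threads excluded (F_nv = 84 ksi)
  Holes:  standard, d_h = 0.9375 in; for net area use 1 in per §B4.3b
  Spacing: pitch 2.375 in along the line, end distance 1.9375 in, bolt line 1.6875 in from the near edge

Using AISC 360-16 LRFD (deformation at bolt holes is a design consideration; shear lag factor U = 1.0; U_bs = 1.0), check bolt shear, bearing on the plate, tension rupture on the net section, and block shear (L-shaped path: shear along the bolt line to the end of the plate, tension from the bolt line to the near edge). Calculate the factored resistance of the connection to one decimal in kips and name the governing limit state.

Bolt shear: A_b = π(0.875)²/4 = 0.60132 in². φR_n = 0.75 × 84 × 0.60132 × 3 × 1 = 113.6 kips.
Bearing (0.375 in plate, F_u = 58 ksi): end bolts L_c = 1.9375 − 0.9375/2 = 1.46875, R_n = min(1.2×1.46875×0.375×58, 2.4×0.875×0.375×58) = 38.334 kips/bolt; interior L_c = 2.375 − 0.9375 = 1.4375, R_n = 37.519 kips/bolt. φR_n = 0.75 × (1×38.334 + 2×37.519) = 85.0 kips.
Tension rupture (net): A_n = (6.0625 − 1×1)×0.375 = 1.8984 in² (U = 1.0, A_e = A_n). φR_n = 0.75 × 58 × 1.8984 = 82.6 kips.
Block shear: shear path 1×[1.9375+2×2.375] = 1×6.6875 in, A_gv = 2.5078, A_nv = 1×(6.6875 − 2.5×1)×0.375 = 1.5703 in²; tension to near edge: (1.6875 − 0.5×1)×0.375 = 0.44531 in². R_n = min(0.6×58×1.5703, 0.6×36×2.5078) + 1.0×58×0.44531 = min(54.646, 54.168) + 25.828 = 79.996 kips. φR_n = 0.75 × 79.996 = 60.0 kips.
Governing: min(113.6, 85.0, 82.6, 60.0) = 60.0 kips → block shear.

60.0 kips (block shear governs)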